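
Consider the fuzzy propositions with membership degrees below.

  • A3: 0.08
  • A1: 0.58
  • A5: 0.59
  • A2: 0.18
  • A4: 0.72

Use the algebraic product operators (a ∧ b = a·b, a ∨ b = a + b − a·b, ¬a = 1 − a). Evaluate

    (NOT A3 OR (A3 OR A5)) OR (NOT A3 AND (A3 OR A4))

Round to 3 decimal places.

NOT A3 = 1 − 0.0800 = 0.9200
A3 OR A5 = a + b − a·b on (0.0800, 0.5900) = 0.6228
NOT A3 OR (A3 OR A5) = a + b − a·b on (0.9200, 0.6228) = 0.9698
NOT A3 = 1 − 0.0800 = 0.9200
A3 OR A4 = a + b − a·b on (0.0800, 0.7200) = 0.7424
NOT A3 AND (A3 OR A4) = a·b on (0.9200, 0.7424) = 0.6830
(NOT A3 OR (A3 OR A5)) OR (NOT A3 AND (A3 OR A4)) = a + b − a·b on (0.9698, 0.6830) = 0.9904

0.990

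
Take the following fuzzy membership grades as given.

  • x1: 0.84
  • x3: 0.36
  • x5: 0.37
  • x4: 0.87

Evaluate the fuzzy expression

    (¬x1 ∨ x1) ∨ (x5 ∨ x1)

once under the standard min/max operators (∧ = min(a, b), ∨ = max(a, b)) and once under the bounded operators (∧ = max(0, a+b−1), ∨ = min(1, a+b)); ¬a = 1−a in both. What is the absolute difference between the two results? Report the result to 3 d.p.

0.160

Under standard min/max:
  ¬x1 = 1 − 0.84 = 0.16
  ¬x1 ∨ x1 = max(a, b) on (0.16, 0.84) = 0.84
  x5 ∨ x1 = max(a, b) on (0.37, 0.84) = 0.84
  (¬x1 ∨ x1) ∨ (x5 ∨ x1) = max(a, b) on (0.84, 0.84) = 0.84
  → value = 0.8400
Under bounded:
  ¬x1 = 1 − 0.84 = 0.16
  ¬x1 ∨ x1 = min(1, a+b) on (0.16, 0.84) = 1.00
  x5 ∨ x1 = min(1, a+b) on (0.37, 0.84) = 1.00
  (¬x1 ∨ x1) ∨ (x5 ∨ x1) = min(1, a+b) on (1.00, 1.00) = 1.00
  → value = 1.0000
|0.8400 − 1.0000| = 0.160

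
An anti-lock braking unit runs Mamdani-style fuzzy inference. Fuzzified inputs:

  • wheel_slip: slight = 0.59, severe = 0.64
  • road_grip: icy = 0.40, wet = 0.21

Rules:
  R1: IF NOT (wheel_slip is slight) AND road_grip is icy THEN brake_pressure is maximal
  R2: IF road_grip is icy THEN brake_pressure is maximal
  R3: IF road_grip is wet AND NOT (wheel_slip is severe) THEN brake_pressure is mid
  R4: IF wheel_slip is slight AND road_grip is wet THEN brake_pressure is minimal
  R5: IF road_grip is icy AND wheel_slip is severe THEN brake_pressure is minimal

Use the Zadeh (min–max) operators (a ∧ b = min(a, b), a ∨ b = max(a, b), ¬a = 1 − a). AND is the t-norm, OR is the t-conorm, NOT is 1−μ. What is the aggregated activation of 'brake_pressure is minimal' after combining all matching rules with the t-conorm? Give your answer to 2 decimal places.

0.40

R1: ¬slight=1−0.59=0.41, icy=0.40; AND[min(a, b)] → w = 0.40
R2: icy=0.40 → w = 0.40
R3: wet=0.21, ¬severe=1−0.64=0.36; AND[min(a, b)] → w = 0.21
R4: slight=0.59, wet=0.21; AND[min(a, b)] → w = 0.21
R5: icy=0.40, severe=0.64; AND[min(a, b)] → w = 0.40
Rules with consequent 'minimal': {R4, R5} → strengths 0.21, 0.40
Aggregate via t-conorm [max(a, b)]: 0.40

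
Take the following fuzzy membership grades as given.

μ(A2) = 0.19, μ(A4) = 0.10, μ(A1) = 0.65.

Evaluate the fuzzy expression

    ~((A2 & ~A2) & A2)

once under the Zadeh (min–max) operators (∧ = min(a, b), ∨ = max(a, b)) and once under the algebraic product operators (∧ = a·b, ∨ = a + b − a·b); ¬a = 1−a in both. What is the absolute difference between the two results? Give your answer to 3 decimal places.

0.161

Under Zadeh (min–max):
  ~A2 = 1 − 0.19 = 0.81
  A2 & ~A2 = min(a, b) on (0.19, 0.81) = 0.19
  (A2 & ~A2) & A2 = min(a, b) on (0.19, 0.19) = 0.19
  ~((A2 & ~A2) & A2) = 1 − 0.19 = 0.81
  → value = 0.8100
Under algebraic product:
  ~A2 = 1 − 0.1900 = 0.8100
  A2 & ~A2 = a·b on (0.1900, 0.8100) = 0.1539
  (A2 & ~A2) & A2 = a·b on (0.1539, 0.1900) = 0.0292
  ~((A2 & ~A2) & A2) = 1 − 0.0292 = 0.9708
  → value = 0.9708
|0.8100 − 0.9708| = 0.161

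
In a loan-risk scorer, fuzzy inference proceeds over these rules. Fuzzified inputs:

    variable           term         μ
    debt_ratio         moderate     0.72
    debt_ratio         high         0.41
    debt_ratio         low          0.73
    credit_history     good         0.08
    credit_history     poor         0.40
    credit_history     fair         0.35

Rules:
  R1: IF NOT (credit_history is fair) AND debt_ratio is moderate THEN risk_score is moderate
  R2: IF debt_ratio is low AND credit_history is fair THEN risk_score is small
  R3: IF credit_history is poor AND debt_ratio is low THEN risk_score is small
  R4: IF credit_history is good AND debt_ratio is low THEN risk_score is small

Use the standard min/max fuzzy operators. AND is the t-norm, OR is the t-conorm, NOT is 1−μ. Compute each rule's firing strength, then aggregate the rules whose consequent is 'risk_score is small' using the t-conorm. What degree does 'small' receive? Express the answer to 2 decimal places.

R1: ¬fair=1−0.35=0.65, moderate=0.72; AND[min(a, b)] → w = 0.65
R2: low=0.73, fair=0.35; AND[min(a, b)] → w = 0.35
R3: poor=0.40, low=0.73; AND[min(a, b)] → w = 0.40
R4: good=0.08, low=0.73; AND[min(a, b)] → w = 0.08
Rules with consequent 'small': {R2, R3, R4} → strengths 0.35, 0.40, 0.08
Aggregate via t-conorm [max(a, b)]: 0.40

0.40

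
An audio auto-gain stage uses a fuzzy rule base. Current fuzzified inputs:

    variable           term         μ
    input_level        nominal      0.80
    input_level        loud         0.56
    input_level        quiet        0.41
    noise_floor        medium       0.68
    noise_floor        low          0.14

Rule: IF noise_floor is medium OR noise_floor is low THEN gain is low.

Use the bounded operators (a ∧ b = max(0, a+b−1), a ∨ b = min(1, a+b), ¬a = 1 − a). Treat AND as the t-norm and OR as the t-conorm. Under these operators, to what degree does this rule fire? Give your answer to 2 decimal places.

firing strength: medium=0.68, low=0.14; OR[min(1, a+b)] → w = 0.82

0.82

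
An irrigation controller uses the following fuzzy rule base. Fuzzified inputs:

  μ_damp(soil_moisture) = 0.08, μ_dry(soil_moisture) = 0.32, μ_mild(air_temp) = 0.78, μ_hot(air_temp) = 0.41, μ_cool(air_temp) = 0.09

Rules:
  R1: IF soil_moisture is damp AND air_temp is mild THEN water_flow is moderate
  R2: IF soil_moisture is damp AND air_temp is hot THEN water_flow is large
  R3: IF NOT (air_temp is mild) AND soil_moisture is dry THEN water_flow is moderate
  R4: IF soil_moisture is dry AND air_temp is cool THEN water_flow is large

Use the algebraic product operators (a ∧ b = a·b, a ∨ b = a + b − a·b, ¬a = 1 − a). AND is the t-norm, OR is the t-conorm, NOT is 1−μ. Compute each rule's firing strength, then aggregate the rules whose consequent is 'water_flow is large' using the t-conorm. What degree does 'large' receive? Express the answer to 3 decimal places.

R1: damp=0.08, mild=0.78; AND[a·b] → w = 0.0624
R2: damp=0.08, hot=0.41; AND[a·b] → w = 0.0328
R3: ¬mild=1−0.78=0.22, dry=0.32; AND[a·b] → w = 0.0704
R4: dry=0.32, cool=0.09; AND[a·b] → w = 0.0288
Rules with consequent 'large': {R2, R4} → strengths 0.0328, 0.0288
Aggregate via t-conorm [a + b − a·b]: 0.0607

0.061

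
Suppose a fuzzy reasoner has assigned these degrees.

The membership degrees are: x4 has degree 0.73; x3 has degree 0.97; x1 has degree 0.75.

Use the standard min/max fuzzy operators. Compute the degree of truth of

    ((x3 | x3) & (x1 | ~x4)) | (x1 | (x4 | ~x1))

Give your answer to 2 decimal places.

0.75

x3 | x3 = max(a, b) on (0.97, 0.97) = 0.97
~x4 = 1 − 0.73 = 0.27
x1 | ~x4 = max(a, b) on (0.75, 0.27) = 0.75
(x3 | x3) & (x1 | ~x4) = min(a, b) on (0.97, 0.75) = 0.75
~x1 = 1 − 0.75 = 0.25
x4 | ~x1 = max(a, b) on (0.73, 0.25) = 0.73
x1 | (x4 | ~x1) = max(a, b) on (0.75, 0.73) = 0.75
((x3 | x3) & (x1 | ~x4)) | (x1 | (x4 | ~x1)) = max(a, b) on (0.75, 0.75) = 0.75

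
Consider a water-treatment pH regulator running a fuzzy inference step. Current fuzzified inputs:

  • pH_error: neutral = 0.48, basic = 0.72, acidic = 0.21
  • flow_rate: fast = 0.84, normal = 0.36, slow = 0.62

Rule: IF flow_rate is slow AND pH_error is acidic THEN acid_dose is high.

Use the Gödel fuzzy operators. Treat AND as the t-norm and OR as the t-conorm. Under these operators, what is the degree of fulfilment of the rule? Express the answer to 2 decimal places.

0.21

firing strength: slow=0.62, acidic=0.21; AND[min(a, b)] → w = 0.21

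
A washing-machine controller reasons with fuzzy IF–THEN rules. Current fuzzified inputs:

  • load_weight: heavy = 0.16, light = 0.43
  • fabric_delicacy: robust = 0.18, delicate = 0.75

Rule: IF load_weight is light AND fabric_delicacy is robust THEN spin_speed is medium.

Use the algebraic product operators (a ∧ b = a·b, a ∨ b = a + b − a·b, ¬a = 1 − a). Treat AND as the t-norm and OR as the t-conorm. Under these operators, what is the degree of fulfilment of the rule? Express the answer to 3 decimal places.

0.077

firing strength: light=0.43, robust=0.18; AND[a·b] → w = 0.0774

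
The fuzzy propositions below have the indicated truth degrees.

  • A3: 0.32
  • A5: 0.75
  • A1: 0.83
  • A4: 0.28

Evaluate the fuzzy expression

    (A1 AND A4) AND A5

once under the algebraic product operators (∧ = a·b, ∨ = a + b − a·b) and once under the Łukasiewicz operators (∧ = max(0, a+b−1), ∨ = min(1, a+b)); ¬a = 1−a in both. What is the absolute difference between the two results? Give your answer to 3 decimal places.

0.174

Under algebraic product:
  A1 AND A4 = a·b on (0.8300, 0.2800) = 0.2324
  (A1 AND A4) AND A5 = a·b on (0.2324, 0.7500) = 0.1743
  → value = 0.1743
Under Łukasiewicz:
  A1 AND A4 = max(0, a+b−1) on (0.83, 0.28) = 0.11
  (A1 AND A4) AND A5 = max(0, a+b−1) on (0.11, 0.75) = 0.00
  → value = 0.0000
|0.1743 − 0.0000| = 0.174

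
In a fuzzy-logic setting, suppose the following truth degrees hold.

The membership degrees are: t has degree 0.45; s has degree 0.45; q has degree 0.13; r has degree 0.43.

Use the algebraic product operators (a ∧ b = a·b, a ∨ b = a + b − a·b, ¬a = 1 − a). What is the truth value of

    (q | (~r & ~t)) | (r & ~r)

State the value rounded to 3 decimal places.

~r = 1 − 0.4300 = 0.5700
~t = 1 − 0.4500 = 0.5500
~r & ~t = a·b on (0.5700, 0.5500) = 0.3135
q | (~r & ~t) = a + b − a·b on (0.1300, 0.3135) = 0.4027
~r = 1 − 0.4300 = 0.5700
r & ~r = a·b on (0.4300, 0.5700) = 0.2451
(q | (~r & ~t)) | (r & ~r) = a + b − a·b on (0.4027, 0.2451) = 0.5491

0.549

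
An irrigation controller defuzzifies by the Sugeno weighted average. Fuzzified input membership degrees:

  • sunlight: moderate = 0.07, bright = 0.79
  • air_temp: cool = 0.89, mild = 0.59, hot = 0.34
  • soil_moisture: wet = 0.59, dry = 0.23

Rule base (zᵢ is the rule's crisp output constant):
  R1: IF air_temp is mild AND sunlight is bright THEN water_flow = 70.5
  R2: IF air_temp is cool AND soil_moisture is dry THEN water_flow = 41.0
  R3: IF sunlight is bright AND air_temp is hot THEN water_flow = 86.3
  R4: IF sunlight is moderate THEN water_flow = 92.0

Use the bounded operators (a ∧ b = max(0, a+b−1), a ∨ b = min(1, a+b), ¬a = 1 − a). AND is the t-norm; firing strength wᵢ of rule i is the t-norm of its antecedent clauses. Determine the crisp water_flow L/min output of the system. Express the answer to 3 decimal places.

R1 (z=70.5): mild=0.59, bright=0.79; AND[max(0, a+b−1)] → w = 0.38
R2 (z=41.0): cool=0.89, dry=0.23; AND[max(0, a+b−1)] → w = 0.12
R3 (z=86.3): bright=0.79, hot=0.34; AND[max(0, a+b−1)] → w = 0.13
R4 (z=92.0): moderate=0.07 → w = 0.07
Weighted average = (0.38·70.5 + 0.12·41.0 + 0.13·86.3 + 0.07·92.0) / (0.38 + 0.12 + 0.13 + 0.07)
  = 49.3690 / 0.7000 = 70.527

70.527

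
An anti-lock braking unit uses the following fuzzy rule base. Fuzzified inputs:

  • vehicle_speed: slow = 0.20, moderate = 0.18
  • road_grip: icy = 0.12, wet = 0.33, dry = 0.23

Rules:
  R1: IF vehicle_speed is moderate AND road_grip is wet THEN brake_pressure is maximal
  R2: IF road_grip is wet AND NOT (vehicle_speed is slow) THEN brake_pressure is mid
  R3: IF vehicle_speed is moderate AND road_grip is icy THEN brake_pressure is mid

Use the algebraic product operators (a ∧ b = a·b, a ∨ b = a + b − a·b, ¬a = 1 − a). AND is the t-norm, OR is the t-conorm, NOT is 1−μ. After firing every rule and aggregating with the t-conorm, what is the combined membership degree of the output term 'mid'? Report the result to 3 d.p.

R1: moderate=0.18, wet=0.33; AND[a·b] → w = 0.0594
R2: wet=0.33, ¬slow=1−0.20=0.80; AND[a·b] → w = 0.2640
R3: moderate=0.18, icy=0.12; AND[a·b] → w = 0.0216
Rules with consequent 'mid': {R2, R3} → strengths 0.2640, 0.0216
Aggregate via t-conorm [a + b − a·b]: 0.2799

0.280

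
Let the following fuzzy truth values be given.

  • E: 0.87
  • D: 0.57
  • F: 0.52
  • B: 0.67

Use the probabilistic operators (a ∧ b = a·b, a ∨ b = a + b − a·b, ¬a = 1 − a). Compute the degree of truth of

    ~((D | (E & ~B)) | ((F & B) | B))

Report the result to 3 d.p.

~B = 1 − 0.6700 = 0.3300
E & ~B = a·b on (0.8700, 0.3300) = 0.2871
D | (E & ~B) = a + b − a·b on (0.5700, 0.2871) = 0.6935
F & B = a·b on (0.5200, 0.6700) = 0.3484
(F & B) | B = a + b − a·b on (0.3484, 0.6700) = 0.7850
(D | (E & ~B)) | ((F & B) | B) = a + b − a·b on (0.6935, 0.7850) = 0.9341
~((D | (E & ~B)) | ((F & B) | B)) = 1 − 0.9341 = 0.0659

0.066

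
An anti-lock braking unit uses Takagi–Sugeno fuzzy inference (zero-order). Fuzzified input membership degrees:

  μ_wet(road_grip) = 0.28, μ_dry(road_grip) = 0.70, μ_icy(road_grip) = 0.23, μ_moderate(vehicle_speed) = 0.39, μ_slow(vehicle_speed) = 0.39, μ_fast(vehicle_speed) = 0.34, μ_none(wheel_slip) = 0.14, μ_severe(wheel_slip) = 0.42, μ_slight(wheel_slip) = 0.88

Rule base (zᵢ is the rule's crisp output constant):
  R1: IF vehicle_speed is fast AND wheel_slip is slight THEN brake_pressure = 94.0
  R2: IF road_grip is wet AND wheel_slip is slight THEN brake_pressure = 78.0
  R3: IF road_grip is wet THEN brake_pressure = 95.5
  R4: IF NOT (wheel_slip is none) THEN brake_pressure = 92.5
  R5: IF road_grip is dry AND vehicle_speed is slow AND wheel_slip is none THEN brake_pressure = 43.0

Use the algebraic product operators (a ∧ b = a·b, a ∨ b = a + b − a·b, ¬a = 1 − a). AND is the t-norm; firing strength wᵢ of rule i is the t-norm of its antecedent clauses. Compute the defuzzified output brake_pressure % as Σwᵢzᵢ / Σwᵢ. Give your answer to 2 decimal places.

R1 (z=94.0): fast=0.34, slight=0.88; AND[a·b] → w = 0.2992
R2 (z=78.0): wet=0.28, slight=0.88; AND[a·b] → w = 0.2464
R3 (z=95.5): wet=0.28 → w = 0.2800
R4 (z=92.5): ¬none=1−0.14=0.86 → w = 0.8600
R5 (z=43.0): dry=0.70, slow=0.39, none=0.14; AND[a·b] → w = 0.0382
Weighted average = (0.2992·94.0 + 0.2464·78.0 + 0.2800·95.5 + 0.8600·92.5 + 0.0382·43.0) / (0.2992 + 0.2464 + 0.2800 + 0.8600 + 0.0382)
  = 155.2775 / 1.7238 = 90.08

90.08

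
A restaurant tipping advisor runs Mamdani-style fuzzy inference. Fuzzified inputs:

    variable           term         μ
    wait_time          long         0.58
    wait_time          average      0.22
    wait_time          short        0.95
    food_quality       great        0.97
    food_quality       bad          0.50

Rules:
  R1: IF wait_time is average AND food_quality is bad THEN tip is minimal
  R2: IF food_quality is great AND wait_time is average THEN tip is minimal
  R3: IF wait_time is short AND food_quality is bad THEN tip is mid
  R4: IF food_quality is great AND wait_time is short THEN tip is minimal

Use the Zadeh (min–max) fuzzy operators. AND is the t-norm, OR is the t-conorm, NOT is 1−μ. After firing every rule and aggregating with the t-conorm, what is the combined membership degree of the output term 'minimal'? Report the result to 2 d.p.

R1: average=0.22, bad=0.50; AND[min(a, b)] → w = 0.22
R2: great=0.97, average=0.22; AND[min(a, b)] → w = 0.22
R3: short=0.95, bad=0.50; AND[min(a, b)] → w = 0.50
R4: great=0.97, short=0.95; AND[min(a, b)] → w = 0.95
Rules with consequent 'minimal': {R1, R2, R4} → strengths 0.22, 0.22, 0.95
Aggregate via t-conorm [max(a, b)]: 0.95

0.95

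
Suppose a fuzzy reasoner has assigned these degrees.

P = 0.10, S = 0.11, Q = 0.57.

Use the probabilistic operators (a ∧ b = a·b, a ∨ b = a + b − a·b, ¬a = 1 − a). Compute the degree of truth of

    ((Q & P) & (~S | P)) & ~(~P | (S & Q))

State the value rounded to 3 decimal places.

Q & P = a·b on (0.5700, 0.1000) = 0.0570
~S = 1 − 0.1100 = 0.8900
~S | P = a + b − a·b on (0.8900, 0.1000) = 0.9010
(Q & P) & (~S | P) = a·b on (0.0570, 0.9010) = 0.0514
~P = 1 − 0.1000 = 0.9000
S & Q = a·b on (0.1100, 0.5700) = 0.0627
~P | (S & Q) = a + b − a·b on (0.9000, 0.0627) = 0.9063
~(~P | (S & Q)) = 1 − 0.9063 = 0.0937
((Q & P) & (~S | P)) & ~(~P | (S & Q)) = a·b on (0.0514, 0.0937) = 0.0048

0.005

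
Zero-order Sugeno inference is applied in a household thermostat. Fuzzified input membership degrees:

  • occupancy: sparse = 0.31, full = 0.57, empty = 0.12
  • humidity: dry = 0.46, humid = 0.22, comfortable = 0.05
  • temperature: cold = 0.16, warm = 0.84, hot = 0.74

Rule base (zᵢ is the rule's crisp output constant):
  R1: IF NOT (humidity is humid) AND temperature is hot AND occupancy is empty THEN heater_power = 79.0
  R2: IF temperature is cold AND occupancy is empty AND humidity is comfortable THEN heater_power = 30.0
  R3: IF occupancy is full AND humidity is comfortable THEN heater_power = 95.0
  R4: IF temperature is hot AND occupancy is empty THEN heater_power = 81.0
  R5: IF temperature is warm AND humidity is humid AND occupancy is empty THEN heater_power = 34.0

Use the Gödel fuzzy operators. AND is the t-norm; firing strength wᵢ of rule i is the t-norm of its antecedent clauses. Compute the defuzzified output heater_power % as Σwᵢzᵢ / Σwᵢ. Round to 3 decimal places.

64.196

R1 (z=79.0): ¬humid=1−0.22=0.78, hot=0.74, empty=0.12; AND[min(a, b)] → w = 0.12
R2 (z=30.0): cold=0.16, empty=0.12, comfortable=0.05; AND[min(a, b)] → w = 0.05
R3 (z=95.0): full=0.57, comfortable=0.05; AND[min(a, b)] → w = 0.05
R4 (z=81.0): hot=0.74, empty=0.12; AND[min(a, b)] → w = 0.12
R5 (z=34.0): warm=0.84, humid=0.22, empty=0.12; AND[min(a, b)] → w = 0.12
Weighted average = (0.12·79.0 + 0.05·30.0 + 0.05·95.0 + 0.12·81.0 + 0.12·34.0) / (0.12 + 0.05 + 0.05 + 0.12 + 0.12)
  = 29.5300 / 0.4600 = 64.196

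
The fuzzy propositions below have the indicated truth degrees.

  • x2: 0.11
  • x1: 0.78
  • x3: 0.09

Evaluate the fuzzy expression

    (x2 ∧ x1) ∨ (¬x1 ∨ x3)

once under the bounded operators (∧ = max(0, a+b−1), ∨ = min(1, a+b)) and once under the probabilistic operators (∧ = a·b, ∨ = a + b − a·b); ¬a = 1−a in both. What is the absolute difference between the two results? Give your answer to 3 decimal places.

Under bounded:
  x2 ∧ x1 = max(0, a+b−1) on (0.11, 0.78) = 0.00
  ¬x1 = 1 − 0.78 = 0.22
  ¬x1 ∨ x3 = min(1, a+b) on (0.22, 0.09) = 0.31
  (x2 ∧ x1) ∨ (¬x1 ∨ x3) = min(1, a+b) on (0.00, 0.31) = 0.31
  → value = 0.3100
Under probabilistic:
  x2 ∧ x1 = a·b on (0.1100, 0.7800) = 0.0858
  ¬x1 = 1 − 0.7800 = 0.2200
  ¬x1 ∨ x3 = a + b − a·b on (0.2200, 0.0900) = 0.2902
  (x2 ∧ x1) ∨ (¬x1 ∨ x3) = a + b − a·b on (0.0858, 0.2902) = 0.3511
  → value = 0.3511
|0.3100 − 0.3511| = 0.041

0.041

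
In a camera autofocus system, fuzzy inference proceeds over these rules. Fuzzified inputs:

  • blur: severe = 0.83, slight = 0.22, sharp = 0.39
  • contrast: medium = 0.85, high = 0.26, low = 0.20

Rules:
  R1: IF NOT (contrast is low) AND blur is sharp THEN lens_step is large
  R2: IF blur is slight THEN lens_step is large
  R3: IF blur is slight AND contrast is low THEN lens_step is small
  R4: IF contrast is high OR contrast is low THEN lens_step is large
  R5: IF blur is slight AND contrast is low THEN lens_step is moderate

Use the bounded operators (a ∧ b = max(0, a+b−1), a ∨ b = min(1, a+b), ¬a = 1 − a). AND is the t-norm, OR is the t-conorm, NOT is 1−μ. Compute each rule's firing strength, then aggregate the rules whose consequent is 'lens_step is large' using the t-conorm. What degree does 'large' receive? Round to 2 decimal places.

R1: ¬low=1−0.20=0.80, sharp=0.39; AND[max(0, a+b−1)] → w = 0.19
R2: slight=0.22 → w = 0.22
R3: slight=0.22, low=0.20; AND[max(0, a+b−1)] → w = 0.00
R4: high=0.26, low=0.20; OR[min(1, a+b)] → w = 0.46
R5: slight=0.22, low=0.20; AND[max(0, a+b−1)] → w = 0.00
Rules with consequent 'large': {R1, R2, R4} → strengths 0.19, 0.22, 0.46
Aggregate via t-conorm [min(1, a+b)]: 0.87

0.87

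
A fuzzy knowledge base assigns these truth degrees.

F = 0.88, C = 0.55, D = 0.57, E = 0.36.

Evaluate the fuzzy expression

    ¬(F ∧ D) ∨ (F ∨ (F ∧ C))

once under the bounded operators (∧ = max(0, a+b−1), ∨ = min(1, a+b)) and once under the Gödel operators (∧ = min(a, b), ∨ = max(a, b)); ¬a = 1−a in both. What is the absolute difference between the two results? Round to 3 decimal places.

0.120

Under bounded:
  F ∧ D = max(0, a+b−1) on (0.88, 0.57) = 0.45
  ¬(F ∧ D) = 1 − 0.45 = 0.55
  F ∧ C = max(0, a+b−1) on (0.88, 0.55) = 0.43
  F ∨ (F ∧ C) = min(1, a+b) on (0.88, 0.43) = 1.00
  ¬(F ∧ D) ∨ (F ∨ (F ∧ C)) = min(1, a+b) on (0.55, 1.00) = 1.00
  → value = 1.0000
Under Gödel:
  F ∧ D = min(a, b) on (0.88, 0.57) = 0.57
  ¬(F ∧ D) = 1 − 0.57 = 0.43
  F ∧ C = min(a, b) on (0.88, 0.55) = 0.55
  F ∨ (F ∧ C) = max(a, b) on (0.88, 0.55) = 0.88
  ¬(F ∧ D) ∨ (F ∨ (F ∧ C)) = max(a, b) on (0.43, 0.88) = 0.88
  → value = 0.8800
|1.0000 − 0.8800| = 0.120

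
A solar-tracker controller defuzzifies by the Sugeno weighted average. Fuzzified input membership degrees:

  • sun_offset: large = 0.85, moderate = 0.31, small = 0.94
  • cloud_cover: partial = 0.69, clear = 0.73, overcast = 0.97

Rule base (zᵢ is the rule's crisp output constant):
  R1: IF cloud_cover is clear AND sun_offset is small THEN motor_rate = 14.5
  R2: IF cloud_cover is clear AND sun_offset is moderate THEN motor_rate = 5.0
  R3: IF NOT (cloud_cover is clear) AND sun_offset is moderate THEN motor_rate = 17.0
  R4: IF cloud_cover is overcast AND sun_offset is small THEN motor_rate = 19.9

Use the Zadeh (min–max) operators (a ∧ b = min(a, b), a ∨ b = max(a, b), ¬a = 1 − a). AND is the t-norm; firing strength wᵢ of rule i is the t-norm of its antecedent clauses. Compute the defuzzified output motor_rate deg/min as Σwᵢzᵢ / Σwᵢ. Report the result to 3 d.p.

R1 (z=14.5): clear=0.73, small=0.94; AND[min(a, b)] → w = 0.73
R2 (z=5.0): clear=0.73, moderate=0.31; AND[min(a, b)] → w = 0.31
R3 (z=17.0): ¬clear=1−0.73=0.27, moderate=0.31; AND[min(a, b)] → w = 0.27
R4 (z=19.9): overcast=0.97, small=0.94; AND[min(a, b)] → w = 0.94
Weighted average = (0.73·14.5 + 0.31·5.0 + 0.27·17.0 + 0.94·19.9) / (0.73 + 0.31 + 0.27 + 0.94)
  = 35.4310 / 2.2500 = 15.747

15.747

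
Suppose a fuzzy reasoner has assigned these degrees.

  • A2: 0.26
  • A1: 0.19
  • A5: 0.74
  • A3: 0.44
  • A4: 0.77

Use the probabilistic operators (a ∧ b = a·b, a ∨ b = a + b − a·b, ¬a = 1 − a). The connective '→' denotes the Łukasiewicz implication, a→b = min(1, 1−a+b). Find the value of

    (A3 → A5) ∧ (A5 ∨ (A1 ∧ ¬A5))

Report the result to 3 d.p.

A3 → A5  [Łukasiewicz: min(1, 1−a+b)] with a=0.4400, b=0.7400 → 1.0000
¬A5 = 1 − 0.7400 = 0.2600
A1 ∧ ¬A5 = a·b on (0.1900, 0.2600) = 0.0494
A5 ∨ (A1 ∧ ¬A5) = a + b − a·b on (0.7400, 0.0494) = 0.7528
(A3 → A5) ∧ (A5 ∨ (A1 ∧ ¬A5)) = a·b on (1.0000, 0.7528) = 0.7528

0.753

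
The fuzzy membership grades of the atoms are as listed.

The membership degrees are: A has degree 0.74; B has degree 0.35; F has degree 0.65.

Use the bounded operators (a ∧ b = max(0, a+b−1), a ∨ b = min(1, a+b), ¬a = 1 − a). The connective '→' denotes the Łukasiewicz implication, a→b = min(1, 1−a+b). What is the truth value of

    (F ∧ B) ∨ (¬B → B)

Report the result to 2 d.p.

F ∧ B = max(0, a+b−1) on (0.65, 0.35) = 0.00
¬B = 1 − 0.35 = 0.65
¬B → B  [Łukasiewicz: min(1, 1−a+b)] with a=0.65, b=0.35 → 0.70
(F ∧ B) ∨ (¬B → B) = min(1, a+b) on (0.00, 0.70) = 0.70

0.70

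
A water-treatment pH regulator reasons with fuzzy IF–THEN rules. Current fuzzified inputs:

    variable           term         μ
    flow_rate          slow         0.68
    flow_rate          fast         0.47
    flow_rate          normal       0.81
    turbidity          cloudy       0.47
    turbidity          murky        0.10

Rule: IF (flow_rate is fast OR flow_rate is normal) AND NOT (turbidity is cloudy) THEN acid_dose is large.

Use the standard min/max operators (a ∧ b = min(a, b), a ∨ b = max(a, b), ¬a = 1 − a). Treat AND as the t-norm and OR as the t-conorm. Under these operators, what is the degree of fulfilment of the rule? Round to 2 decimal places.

0.53

firing strength: (fast=0.47 OR normal=0.81) = 0.81; AND[min(a, b)] with ¬cloudy=1−0.47=0.53 → w = 0.53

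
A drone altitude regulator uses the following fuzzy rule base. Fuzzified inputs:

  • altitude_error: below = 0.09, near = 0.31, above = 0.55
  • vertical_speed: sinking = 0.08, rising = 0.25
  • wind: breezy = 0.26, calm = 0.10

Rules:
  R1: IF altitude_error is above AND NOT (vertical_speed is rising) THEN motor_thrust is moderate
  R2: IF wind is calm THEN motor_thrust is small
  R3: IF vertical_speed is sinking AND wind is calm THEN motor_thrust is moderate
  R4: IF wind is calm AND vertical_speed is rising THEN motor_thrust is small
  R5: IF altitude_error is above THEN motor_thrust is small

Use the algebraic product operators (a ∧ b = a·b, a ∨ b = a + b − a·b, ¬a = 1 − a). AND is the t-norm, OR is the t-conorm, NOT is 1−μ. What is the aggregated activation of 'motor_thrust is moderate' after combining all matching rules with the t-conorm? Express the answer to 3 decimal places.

0.417

R1: above=0.55, ¬rising=1−0.25=0.75; AND[a·b] → w = 0.4125
R2: calm=0.10 → w = 0.1000
R3: sinking=0.08, calm=0.10; AND[a·b] → w = 0.0080
R4: calm=0.10, rising=0.25; AND[a·b] → w = 0.0250
R5: above=0.55 → w = 0.5500
Rules with consequent 'moderate': {R1, R3} → strengths 0.4125, 0.0080
Aggregate via t-conorm [a + b − a·b]: 0.4172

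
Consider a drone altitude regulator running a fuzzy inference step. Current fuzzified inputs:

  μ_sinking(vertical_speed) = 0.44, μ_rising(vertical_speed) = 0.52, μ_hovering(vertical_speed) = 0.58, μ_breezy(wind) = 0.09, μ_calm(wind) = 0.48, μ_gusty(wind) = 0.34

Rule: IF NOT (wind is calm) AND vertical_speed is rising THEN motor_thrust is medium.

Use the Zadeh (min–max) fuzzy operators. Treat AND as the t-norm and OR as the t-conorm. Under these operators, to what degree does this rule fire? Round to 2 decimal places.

firing strength: ¬calm=1−0.48=0.52, rising=0.52; AND[min(a, b)] → w = 0.52

0.52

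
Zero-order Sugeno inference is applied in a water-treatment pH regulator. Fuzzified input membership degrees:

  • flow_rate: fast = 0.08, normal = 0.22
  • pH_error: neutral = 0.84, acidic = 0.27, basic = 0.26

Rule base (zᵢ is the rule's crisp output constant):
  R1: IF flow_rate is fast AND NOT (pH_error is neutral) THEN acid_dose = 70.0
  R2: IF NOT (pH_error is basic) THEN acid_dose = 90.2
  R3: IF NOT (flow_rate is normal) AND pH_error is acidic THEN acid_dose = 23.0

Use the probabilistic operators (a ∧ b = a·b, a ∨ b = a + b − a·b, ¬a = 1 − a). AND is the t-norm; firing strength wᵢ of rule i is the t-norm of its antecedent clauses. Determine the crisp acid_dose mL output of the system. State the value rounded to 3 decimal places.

R1 (z=70.0): fast=0.08, ¬neutral=1−0.84=0.16; AND[a·b] → w = 0.0128
R2 (z=90.2): ¬basic=1−0.26=0.74 → w = 0.7400
R3 (z=23.0): ¬normal=1−0.22=0.78, acidic=0.27; AND[a·b] → w = 0.2106
Weighted average = (0.0128·70.0 + 0.7400·90.2 + 0.2106·23.0) / (0.0128 + 0.7400 + 0.2106)
  = 72.4878 / 0.9634 = 75.242

75.242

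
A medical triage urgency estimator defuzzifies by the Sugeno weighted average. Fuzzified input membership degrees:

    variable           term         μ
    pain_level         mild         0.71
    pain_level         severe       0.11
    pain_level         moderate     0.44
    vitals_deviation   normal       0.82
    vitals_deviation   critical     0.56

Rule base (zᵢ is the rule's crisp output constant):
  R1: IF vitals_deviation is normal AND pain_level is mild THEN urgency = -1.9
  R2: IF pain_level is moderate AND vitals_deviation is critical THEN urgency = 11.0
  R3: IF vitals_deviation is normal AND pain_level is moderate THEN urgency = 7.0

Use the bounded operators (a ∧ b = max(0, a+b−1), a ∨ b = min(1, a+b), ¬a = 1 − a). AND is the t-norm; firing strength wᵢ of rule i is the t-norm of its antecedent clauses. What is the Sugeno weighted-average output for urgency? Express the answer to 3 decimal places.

R1 (z=-1.9): normal=0.82, mild=0.71; AND[max(0, a+b−1)] → w = 0.53
R2 (z=11.0): moderate=0.44, critical=0.56; AND[max(0, a+b−1)] → w = 0.00
R3 (z=7.0): normal=0.82, moderate=0.44; AND[max(0, a+b−1)] → w = 0.26
Weighted average = (0.53·-1.9 + 0.00·11.0 + 0.26·7.0) / (0.53 + 0.00 + 0.26)
  = 0.8130 / 0.7900 = 1.029

1.029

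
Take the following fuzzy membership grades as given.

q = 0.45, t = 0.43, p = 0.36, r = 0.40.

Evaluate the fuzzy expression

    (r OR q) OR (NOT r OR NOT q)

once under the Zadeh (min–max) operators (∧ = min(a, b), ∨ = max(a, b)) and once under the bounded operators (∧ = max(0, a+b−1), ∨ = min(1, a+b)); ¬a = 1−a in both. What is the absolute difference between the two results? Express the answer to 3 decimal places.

0.400

Under Zadeh (min–max):
  r OR q = max(a, b) on (0.40, 0.45) = 0.45
  NOT r = 1 − 0.40 = 0.60
  NOT q = 1 − 0.45 = 0.55
  NOT r OR NOT q = max(a, b) on (0.60, 0.55) = 0.60
  (r OR q) OR (NOT r OR NOT q) = max(a, b) on (0.45, 0.60) = 0.60
  → value = 0.6000
Under bounded:
  r OR q = min(1, a+b) on (0.40, 0.45) = 0.85
  NOT r = 1 − 0.40 = 0.60
  NOT q = 1 − 0.45 = 0.55
  NOT r OR NOT q = min(1, a+b) on (0.60, 0.55) = 1.00
  (r OR q) OR (NOT r OR NOT q) = min(1, a+b) on (0.85, 1.00) = 1.00
  → value = 1.0000
|0.6000 − 1.0000| = 0.400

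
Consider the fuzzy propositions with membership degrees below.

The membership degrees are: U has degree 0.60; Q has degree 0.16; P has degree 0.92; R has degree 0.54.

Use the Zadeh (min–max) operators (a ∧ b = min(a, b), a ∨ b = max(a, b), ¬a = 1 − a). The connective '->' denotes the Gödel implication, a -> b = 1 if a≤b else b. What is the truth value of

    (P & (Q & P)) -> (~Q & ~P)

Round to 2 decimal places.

Q & P = min(a, b) on (0.16, 0.92) = 0.16
P & (Q & P) = min(a, b) on (0.92, 0.16) = 0.16
~Q = 1 − 0.16 = 0.84
~P = 1 − 0.92 = 0.08
~Q & ~P = min(a, b) on (0.84, 0.08) = 0.08
(P & (Q & P)) -> (~Q & ~P)  [Gödel: 1 if a≤b else b] with a=0.16, b=0.08 → 0.08

0.08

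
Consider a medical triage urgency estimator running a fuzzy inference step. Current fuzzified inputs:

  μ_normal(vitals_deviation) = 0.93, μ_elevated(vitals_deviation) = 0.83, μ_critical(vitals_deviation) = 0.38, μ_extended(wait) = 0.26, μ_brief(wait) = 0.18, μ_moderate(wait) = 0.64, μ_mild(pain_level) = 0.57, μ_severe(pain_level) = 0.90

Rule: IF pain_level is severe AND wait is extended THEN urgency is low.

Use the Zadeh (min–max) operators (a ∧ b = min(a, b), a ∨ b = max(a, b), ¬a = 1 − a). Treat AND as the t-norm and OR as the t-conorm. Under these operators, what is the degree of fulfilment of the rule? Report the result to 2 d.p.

firing strength: severe=0.90, extended=0.26; AND[min(a, b)] → w = 0.26

0.26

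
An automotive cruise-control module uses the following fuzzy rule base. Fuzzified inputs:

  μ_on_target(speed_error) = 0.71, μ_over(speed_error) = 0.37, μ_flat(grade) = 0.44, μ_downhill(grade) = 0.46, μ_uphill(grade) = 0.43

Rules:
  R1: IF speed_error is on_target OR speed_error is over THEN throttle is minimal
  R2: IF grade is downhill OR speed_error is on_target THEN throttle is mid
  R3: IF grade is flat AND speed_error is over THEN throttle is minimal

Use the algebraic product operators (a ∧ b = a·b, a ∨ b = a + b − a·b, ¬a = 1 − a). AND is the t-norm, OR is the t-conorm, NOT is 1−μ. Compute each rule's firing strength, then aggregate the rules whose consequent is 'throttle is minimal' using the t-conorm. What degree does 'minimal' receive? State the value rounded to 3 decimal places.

0.847

R1: on_target=0.71, over=0.37; OR[a + b − a·b] → w = 0.8173
R2: downhill=0.46, on_target=0.71; OR[a + b − a·b] → w = 0.8434
R3: flat=0.44, over=0.37; AND[a·b] → w = 0.1628
Rules with consequent 'minimal': {R1, R3} → strengths 0.8173, 0.1628
Aggregate via t-conorm [a + b − a·b]: 0.8470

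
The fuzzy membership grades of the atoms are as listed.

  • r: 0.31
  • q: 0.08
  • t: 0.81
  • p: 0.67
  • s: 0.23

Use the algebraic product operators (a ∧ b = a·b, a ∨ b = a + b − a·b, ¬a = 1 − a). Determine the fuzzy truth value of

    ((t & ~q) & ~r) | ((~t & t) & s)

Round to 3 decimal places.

0.531

~q = 1 − 0.0800 = 0.9200
t & ~q = a·b on (0.8100, 0.9200) = 0.7452
~r = 1 − 0.3100 = 0.6900
(t & ~q) & ~r = a·b on (0.7452, 0.6900) = 0.5142
~t = 1 − 0.8100 = 0.1900
~t & t = a·b on (0.1900, 0.8100) = 0.1539
(~t & t) & s = a·b on (0.1539, 0.2300) = 0.0354
((t & ~q) & ~r) | ((~t & t) & s) = a + b − a·b on (0.5142, 0.0354) = 0.5314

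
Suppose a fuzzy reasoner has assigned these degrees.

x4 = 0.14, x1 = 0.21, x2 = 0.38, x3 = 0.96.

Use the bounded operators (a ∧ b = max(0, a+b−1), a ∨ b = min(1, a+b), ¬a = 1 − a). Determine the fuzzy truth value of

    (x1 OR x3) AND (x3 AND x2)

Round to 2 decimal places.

0.34

x1 OR x3 = min(1, a+b) on (0.21, 0.96) = 1.00
x3 AND x2 = max(0, a+b−1) on (0.96, 0.38) = 0.34
(x1 OR x3) AND (x3 AND x2) = max(0, a+b−1) on (1.00, 0.34) = 0.34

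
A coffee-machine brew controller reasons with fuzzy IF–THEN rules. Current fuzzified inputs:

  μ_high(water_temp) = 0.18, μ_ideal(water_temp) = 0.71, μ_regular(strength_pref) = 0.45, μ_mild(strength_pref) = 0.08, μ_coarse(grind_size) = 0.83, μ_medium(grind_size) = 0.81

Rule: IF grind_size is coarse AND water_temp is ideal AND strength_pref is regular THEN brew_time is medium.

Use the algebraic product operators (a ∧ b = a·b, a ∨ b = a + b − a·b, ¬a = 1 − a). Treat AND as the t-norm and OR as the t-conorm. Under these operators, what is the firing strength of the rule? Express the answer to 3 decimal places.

firing strength: coarse=0.83, ideal=0.71, regular=0.45; AND[a·b] → w = 0.2652

0.265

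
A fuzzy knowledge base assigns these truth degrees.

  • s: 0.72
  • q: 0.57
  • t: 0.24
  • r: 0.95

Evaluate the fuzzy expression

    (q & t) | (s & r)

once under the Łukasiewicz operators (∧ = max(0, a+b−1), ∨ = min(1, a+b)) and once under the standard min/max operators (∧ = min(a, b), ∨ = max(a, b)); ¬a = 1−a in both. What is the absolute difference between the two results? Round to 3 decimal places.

Under Łukasiewicz:
  q & t = max(0, a+b−1) on (0.57, 0.24) = 0.00
  s & r = max(0, a+b−1) on (0.72, 0.95) = 0.67
  (q & t) | (s & r) = min(1, a+b) on (0.00, 0.67) = 0.67
  → value = 0.6700
Under standard min/max:
  q & t = min(a, b) on (0.57, 0.24) = 0.24
  s & r = min(a, b) on (0.72, 0.95) = 0.72
  (q & t) | (s & r) = max(a, b) on (0.24, 0.72) = 0.72
  → value = 0.7200
|0.6700 − 0.7200| = 0.050

0.050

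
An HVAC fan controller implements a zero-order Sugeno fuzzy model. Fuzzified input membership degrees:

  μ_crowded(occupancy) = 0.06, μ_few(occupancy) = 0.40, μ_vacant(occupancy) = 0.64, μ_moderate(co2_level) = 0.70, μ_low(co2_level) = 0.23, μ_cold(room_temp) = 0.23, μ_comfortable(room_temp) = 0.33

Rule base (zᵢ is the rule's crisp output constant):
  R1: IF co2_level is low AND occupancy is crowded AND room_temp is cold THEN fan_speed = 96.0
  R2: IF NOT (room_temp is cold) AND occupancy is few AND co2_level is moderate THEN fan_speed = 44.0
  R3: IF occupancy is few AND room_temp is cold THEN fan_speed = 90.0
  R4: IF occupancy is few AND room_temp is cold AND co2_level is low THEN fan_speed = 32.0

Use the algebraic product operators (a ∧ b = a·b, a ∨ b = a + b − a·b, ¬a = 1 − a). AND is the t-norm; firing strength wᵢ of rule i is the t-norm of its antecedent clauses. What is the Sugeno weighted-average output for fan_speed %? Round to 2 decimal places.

56.48

R1 (z=96.0): low=0.23, crowded=0.06, cold=0.23; AND[a·b] → w = 0.0032
R2 (z=44.0): ¬cold=1−0.23=0.77, few=0.40, moderate=0.70; AND[a·b] → w = 0.2156
R3 (z=90.0): few=0.40, cold=0.23; AND[a·b] → w = 0.0920
R4 (z=32.0): few=0.40, cold=0.23, low=0.23; AND[a·b] → w = 0.0212
Weighted average = (0.0032·96.0 + 0.2156·44.0 + 0.0920·90.0 + 0.0212·32.0) / (0.0032 + 0.2156 + 0.0920 + 0.0212)
  = 18.7482 / 0.3319 = 56.48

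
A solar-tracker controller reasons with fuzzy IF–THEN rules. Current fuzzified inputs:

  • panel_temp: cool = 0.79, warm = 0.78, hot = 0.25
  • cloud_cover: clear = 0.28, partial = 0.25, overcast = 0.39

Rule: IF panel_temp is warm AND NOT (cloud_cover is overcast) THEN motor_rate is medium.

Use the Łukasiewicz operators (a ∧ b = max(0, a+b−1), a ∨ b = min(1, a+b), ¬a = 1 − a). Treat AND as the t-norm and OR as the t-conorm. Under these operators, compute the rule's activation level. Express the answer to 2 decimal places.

firing strength: warm=0.78, ¬overcast=1−0.39=0.61; AND[max(0, a+b−1)] → w = 0.39

0.39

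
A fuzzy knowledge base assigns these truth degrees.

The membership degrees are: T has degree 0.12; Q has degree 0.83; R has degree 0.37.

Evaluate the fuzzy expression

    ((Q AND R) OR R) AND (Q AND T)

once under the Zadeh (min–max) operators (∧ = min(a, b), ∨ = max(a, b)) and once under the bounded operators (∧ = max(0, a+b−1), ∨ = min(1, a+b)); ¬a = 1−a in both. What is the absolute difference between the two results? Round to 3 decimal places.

0.120

Under Zadeh (min–max):
  Q AND R = min(a, b) on (0.83, 0.37) = 0.37
  (Q AND R) OR R = max(a, b) on (0.37, 0.37) = 0.37
  Q AND T = min(a, b) on (0.83, 0.12) = 0.12
  ((Q AND R) OR R) AND (Q AND T) = min(a, b) on (0.37, 0.12) = 0.12
  → value = 0.1200
Under bounded:
  Q AND R = max(0, a+b−1) on (0.83, 0.37) = 0.20
  (Q AND R) OR R = min(1, a+b) on (0.20, 0.37) = 0.57
  Q AND T = max(0, a+b−1) on (0.83, 0.12) = 0.00
  ((Q AND R) OR R) AND (Q AND T) = max(0, a+b−1) on (0.57, 0.00) = 0.00
  → value = 0.0000
|0.1200 − 0.0000| = 0.120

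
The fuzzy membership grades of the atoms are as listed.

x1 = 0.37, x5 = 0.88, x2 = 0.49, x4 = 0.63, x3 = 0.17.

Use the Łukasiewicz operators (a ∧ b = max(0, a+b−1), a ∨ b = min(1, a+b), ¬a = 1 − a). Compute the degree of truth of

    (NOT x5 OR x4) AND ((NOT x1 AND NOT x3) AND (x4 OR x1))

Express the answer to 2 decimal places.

NOT x5 = 1 − 0.88 = 0.12
NOT x5 OR x4 = min(1, a+b) on (0.12, 0.63) = 0.75
NOT x1 = 1 − 0.37 = 0.63
NOT x3 = 1 − 0.17 = 0.83
NOT x1 AND NOT x3 = max(0, a+b−1) on (0.63, 0.83) = 0.46
x4 OR x1 = min(1, a+b) on (0.63, 0.37) = 1.00
(NOT x1 AND NOT x3) AND (x4 OR x1) = max(0, a+b−1) on (0.46, 1.00) = 0.46
(NOT x5 OR x4) AND ((NOT x1 AND NOT x3) AND (x4 OR x1)) = max(0, a+b−1) on (0.75, 0.46) = 0.21

0.21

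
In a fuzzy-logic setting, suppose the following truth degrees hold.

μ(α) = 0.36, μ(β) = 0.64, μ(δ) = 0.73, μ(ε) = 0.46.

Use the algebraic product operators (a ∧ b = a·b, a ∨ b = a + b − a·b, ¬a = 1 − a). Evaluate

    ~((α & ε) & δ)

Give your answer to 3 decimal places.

α & ε = a·b on (0.3600, 0.4600) = 0.1656
(α & ε) & δ = a·b on (0.1656, 0.7300) = 0.1209
~((α & ε) & δ) = 1 − 0.1209 = 0.8791

0.879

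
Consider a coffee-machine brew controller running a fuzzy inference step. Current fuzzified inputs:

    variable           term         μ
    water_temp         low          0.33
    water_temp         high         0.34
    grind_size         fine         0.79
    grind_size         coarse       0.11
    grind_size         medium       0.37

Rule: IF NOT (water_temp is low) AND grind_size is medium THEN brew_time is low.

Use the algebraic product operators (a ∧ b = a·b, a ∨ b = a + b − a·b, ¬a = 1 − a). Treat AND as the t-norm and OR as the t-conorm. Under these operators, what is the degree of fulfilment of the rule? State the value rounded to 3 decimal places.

firing strength: ¬low=1−0.33=0.67, medium=0.37; AND[a·b] → w = 0.2479

0.248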